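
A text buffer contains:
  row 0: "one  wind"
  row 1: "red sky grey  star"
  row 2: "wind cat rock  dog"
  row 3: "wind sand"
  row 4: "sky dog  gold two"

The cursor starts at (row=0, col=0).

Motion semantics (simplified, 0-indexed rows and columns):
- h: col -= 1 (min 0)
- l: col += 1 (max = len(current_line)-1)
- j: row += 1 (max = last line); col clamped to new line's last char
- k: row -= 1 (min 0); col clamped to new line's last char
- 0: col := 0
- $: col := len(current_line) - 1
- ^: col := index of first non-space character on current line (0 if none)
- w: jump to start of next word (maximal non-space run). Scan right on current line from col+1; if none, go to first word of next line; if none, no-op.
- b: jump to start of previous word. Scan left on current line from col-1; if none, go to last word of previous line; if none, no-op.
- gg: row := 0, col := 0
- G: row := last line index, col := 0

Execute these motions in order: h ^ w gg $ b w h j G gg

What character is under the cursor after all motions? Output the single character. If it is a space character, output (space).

Answer: o

Derivation:
After 1 (h): row=0 col=0 char='o'
After 2 (^): row=0 col=0 char='o'
After 3 (w): row=0 col=5 char='w'
After 4 (gg): row=0 col=0 char='o'
After 5 ($): row=0 col=8 char='d'
After 6 (b): row=0 col=5 char='w'
After 7 (w): row=1 col=0 char='r'
After 8 (h): row=1 col=0 char='r'
After 9 (j): row=2 col=0 char='w'
After 10 (G): row=4 col=0 char='s'
After 11 (gg): row=0 col=0 char='o'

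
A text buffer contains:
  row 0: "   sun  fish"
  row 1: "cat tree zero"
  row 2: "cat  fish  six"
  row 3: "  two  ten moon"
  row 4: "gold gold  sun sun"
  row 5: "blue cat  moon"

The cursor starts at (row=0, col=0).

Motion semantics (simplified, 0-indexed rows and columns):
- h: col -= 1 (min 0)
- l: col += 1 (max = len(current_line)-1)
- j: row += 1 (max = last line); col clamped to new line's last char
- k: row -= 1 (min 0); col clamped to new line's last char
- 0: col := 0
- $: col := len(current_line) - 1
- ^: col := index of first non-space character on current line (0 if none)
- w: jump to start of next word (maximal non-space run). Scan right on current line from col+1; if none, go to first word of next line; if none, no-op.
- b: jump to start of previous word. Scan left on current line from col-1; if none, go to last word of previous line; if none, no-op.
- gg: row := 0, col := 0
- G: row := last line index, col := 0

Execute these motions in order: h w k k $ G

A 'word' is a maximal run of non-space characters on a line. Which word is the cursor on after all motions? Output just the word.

Answer: blue

Derivation:
After 1 (h): row=0 col=0 char='_'
After 2 (w): row=0 col=3 char='s'
After 3 (k): row=0 col=3 char='s'
After 4 (k): row=0 col=3 char='s'
After 5 ($): row=0 col=11 char='h'
After 6 (G): row=5 col=0 char='b'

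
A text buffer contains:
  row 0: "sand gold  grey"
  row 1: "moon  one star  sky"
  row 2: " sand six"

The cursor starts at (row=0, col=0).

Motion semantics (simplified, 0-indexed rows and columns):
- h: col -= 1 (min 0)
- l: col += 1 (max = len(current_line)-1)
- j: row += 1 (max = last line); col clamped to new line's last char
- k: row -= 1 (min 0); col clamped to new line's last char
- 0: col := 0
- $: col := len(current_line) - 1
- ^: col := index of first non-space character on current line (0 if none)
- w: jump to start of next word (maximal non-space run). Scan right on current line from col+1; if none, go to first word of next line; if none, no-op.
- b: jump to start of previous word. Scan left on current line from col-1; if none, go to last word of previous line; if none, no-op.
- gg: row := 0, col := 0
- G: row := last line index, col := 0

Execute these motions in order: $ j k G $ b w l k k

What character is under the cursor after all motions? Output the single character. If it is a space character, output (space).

After 1 ($): row=0 col=14 char='y'
After 2 (j): row=1 col=14 char='_'
After 3 (k): row=0 col=14 char='y'
After 4 (G): row=2 col=0 char='_'
After 5 ($): row=2 col=8 char='x'
After 6 (b): row=2 col=6 char='s'
After 7 (w): row=2 col=6 char='s'
After 8 (l): row=2 col=7 char='i'
After 9 (k): row=1 col=7 char='n'
After 10 (k): row=0 col=7 char='l'

Answer: l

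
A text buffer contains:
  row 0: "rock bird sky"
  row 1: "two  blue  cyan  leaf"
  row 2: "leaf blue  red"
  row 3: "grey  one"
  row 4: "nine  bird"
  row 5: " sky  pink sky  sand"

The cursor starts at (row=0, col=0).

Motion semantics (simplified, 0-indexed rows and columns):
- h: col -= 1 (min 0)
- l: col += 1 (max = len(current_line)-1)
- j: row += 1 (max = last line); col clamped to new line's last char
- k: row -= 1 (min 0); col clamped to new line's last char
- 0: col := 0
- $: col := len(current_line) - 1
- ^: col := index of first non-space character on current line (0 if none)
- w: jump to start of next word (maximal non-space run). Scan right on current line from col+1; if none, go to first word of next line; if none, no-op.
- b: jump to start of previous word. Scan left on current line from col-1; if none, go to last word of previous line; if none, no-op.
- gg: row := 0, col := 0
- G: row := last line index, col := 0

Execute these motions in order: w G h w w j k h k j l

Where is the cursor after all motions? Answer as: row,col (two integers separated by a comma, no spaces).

Answer: 4,6

Derivation:
After 1 (w): row=0 col=5 char='b'
After 2 (G): row=5 col=0 char='_'
After 3 (h): row=5 col=0 char='_'
After 4 (w): row=5 col=1 char='s'
After 5 (w): row=5 col=6 char='p'
After 6 (j): row=5 col=6 char='p'
After 7 (k): row=4 col=6 char='b'
After 8 (h): row=4 col=5 char='_'
After 9 (k): row=3 col=5 char='_'
After 10 (j): row=4 col=5 char='_'
After 11 (l): row=4 col=6 char='b'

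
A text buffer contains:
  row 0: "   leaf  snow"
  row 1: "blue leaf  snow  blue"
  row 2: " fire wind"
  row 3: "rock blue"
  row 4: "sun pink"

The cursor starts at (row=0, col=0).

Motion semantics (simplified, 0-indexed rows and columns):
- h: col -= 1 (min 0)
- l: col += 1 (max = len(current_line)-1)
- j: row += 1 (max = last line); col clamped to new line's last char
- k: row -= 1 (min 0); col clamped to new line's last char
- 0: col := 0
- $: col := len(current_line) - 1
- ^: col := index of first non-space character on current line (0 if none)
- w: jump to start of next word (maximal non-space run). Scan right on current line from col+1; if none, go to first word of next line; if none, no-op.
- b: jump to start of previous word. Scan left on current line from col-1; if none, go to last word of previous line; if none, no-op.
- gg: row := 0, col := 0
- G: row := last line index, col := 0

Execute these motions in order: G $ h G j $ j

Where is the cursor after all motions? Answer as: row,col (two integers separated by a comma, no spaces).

Answer: 4,7

Derivation:
After 1 (G): row=4 col=0 char='s'
After 2 ($): row=4 col=7 char='k'
After 3 (h): row=4 col=6 char='n'
After 4 (G): row=4 col=0 char='s'
After 5 (j): row=4 col=0 char='s'
After 6 ($): row=4 col=7 char='k'
After 7 (j): row=4 col=7 char='k'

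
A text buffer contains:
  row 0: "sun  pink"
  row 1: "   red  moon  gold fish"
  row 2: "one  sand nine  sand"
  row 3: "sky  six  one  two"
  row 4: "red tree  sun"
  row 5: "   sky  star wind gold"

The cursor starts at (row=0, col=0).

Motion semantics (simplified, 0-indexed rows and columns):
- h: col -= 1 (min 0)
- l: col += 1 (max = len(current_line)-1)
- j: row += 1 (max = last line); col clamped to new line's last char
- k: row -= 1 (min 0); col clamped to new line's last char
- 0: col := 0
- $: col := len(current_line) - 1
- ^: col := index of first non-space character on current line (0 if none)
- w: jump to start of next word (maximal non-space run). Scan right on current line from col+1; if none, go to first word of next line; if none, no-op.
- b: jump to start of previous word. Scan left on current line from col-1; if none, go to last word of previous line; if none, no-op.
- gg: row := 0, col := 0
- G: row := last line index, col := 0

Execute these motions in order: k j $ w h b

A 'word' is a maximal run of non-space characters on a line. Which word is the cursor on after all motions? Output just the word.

After 1 (k): row=0 col=0 char='s'
After 2 (j): row=1 col=0 char='_'
After 3 ($): row=1 col=22 char='h'
After 4 (w): row=2 col=0 char='o'
After 5 (h): row=2 col=0 char='o'
After 6 (b): row=1 col=19 char='f'

Answer: fish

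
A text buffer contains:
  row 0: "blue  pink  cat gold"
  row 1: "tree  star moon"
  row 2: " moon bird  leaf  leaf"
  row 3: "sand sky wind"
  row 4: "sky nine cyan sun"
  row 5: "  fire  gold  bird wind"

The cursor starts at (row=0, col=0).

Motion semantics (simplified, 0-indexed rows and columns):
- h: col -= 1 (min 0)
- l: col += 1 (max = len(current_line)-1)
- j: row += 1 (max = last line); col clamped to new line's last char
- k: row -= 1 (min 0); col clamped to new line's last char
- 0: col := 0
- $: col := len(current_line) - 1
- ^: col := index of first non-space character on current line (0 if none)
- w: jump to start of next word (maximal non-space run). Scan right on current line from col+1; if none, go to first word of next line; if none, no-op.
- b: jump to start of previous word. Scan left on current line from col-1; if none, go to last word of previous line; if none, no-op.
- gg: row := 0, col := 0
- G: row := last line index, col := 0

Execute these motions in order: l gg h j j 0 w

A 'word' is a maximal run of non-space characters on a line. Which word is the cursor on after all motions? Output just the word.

After 1 (l): row=0 col=1 char='l'
After 2 (gg): row=0 col=0 char='b'
After 3 (h): row=0 col=0 char='b'
After 4 (j): row=1 col=0 char='t'
After 5 (j): row=2 col=0 char='_'
After 6 (0): row=2 col=0 char='_'
After 7 (w): row=2 col=1 char='m'

Answer: moon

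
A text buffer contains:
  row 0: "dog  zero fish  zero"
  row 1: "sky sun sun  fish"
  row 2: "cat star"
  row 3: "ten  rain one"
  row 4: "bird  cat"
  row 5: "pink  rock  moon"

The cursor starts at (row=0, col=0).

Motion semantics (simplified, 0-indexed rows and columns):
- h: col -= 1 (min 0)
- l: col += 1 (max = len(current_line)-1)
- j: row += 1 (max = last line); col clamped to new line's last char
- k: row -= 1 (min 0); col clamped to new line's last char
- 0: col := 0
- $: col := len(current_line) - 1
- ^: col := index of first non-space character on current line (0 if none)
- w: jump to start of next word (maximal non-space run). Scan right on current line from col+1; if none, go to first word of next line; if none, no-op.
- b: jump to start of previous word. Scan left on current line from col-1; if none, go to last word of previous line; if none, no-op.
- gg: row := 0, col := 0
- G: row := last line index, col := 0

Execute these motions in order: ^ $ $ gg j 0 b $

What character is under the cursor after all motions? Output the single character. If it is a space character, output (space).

Answer: o

Derivation:
After 1 (^): row=0 col=0 char='d'
After 2 ($): row=0 col=19 char='o'
After 3 ($): row=0 col=19 char='o'
After 4 (gg): row=0 col=0 char='d'
After 5 (j): row=1 col=0 char='s'
After 6 (0): row=1 col=0 char='s'
After 7 (b): row=0 col=16 char='z'
After 8 ($): row=0 col=19 char='o'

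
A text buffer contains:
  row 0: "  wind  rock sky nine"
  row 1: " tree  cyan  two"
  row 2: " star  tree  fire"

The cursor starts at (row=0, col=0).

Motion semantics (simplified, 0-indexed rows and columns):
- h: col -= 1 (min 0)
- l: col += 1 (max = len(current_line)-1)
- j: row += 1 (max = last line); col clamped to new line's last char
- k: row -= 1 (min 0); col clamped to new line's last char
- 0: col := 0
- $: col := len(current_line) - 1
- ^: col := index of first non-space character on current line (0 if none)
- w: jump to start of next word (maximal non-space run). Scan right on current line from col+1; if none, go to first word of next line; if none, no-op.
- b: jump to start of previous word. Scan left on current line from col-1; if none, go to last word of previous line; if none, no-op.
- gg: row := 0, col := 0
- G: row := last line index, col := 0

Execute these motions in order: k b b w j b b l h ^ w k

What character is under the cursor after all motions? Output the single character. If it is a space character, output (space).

After 1 (k): row=0 col=0 char='_'
After 2 (b): row=0 col=0 char='_'
After 3 (b): row=0 col=0 char='_'
After 4 (w): row=0 col=2 char='w'
After 5 (j): row=1 col=2 char='r'
After 6 (b): row=1 col=1 char='t'
After 7 (b): row=0 col=17 char='n'
After 8 (l): row=0 col=18 char='i'
After 9 (h): row=0 col=17 char='n'
After 10 (^): row=0 col=2 char='w'
After 11 (w): row=0 col=8 char='r'
After 12 (k): row=0 col=8 char='r'

Answer: r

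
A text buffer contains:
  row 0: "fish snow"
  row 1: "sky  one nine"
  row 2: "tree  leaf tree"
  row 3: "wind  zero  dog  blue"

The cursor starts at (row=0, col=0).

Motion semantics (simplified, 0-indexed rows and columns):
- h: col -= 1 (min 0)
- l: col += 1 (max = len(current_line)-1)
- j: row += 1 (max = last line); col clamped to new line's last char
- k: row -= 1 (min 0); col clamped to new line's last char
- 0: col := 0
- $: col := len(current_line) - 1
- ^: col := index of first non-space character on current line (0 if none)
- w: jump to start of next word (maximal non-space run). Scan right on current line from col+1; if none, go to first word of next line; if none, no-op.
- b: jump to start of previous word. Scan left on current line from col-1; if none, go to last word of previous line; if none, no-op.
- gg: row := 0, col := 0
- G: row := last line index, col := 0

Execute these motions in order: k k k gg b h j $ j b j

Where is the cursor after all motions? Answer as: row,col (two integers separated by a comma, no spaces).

After 1 (k): row=0 col=0 char='f'
After 2 (k): row=0 col=0 char='f'
After 3 (k): row=0 col=0 char='f'
After 4 (gg): row=0 col=0 char='f'
After 5 (b): row=0 col=0 char='f'
After 6 (h): row=0 col=0 char='f'
After 7 (j): row=1 col=0 char='s'
After 8 ($): row=1 col=12 char='e'
After 9 (j): row=2 col=12 char='r'
After 10 (b): row=2 col=11 char='t'
After 11 (j): row=3 col=11 char='_'

Answer: 3,11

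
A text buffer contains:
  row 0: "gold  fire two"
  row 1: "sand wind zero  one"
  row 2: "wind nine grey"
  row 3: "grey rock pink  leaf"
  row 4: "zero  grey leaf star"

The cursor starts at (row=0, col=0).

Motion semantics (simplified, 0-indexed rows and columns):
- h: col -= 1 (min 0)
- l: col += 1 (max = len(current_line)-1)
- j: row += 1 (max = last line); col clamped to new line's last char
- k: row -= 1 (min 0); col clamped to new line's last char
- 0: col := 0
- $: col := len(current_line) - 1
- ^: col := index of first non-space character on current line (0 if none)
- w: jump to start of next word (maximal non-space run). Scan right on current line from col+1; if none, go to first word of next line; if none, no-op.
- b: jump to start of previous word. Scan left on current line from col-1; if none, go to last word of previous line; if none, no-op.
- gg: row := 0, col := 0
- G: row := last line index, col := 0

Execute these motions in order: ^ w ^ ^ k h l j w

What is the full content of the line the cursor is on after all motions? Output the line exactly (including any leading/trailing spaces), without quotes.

Answer: sand wind zero  one

Derivation:
After 1 (^): row=0 col=0 char='g'
After 2 (w): row=0 col=6 char='f'
After 3 (^): row=0 col=0 char='g'
After 4 (^): row=0 col=0 char='g'
After 5 (k): row=0 col=0 char='g'
After 6 (h): row=0 col=0 char='g'
After 7 (l): row=0 col=1 char='o'
After 8 (j): row=1 col=1 char='a'
After 9 (w): row=1 col=5 char='w'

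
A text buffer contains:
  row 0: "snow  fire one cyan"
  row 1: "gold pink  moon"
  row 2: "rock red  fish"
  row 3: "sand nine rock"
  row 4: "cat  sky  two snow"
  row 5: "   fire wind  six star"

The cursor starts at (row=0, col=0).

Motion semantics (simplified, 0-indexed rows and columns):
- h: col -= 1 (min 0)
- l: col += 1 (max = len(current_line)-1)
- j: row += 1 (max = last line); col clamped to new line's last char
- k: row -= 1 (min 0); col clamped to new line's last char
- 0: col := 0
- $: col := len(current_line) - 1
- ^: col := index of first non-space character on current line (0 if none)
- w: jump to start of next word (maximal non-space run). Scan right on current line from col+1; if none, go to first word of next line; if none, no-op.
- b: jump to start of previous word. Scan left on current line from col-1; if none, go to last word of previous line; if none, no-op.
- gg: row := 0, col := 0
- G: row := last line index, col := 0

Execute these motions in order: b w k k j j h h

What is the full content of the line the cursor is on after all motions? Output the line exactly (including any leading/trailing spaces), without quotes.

Answer: rock red  fish

Derivation:
After 1 (b): row=0 col=0 char='s'
After 2 (w): row=0 col=6 char='f'
After 3 (k): row=0 col=6 char='f'
After 4 (k): row=0 col=6 char='f'
After 5 (j): row=1 col=6 char='i'
After 6 (j): row=2 col=6 char='e'
After 7 (h): row=2 col=5 char='r'
After 8 (h): row=2 col=4 char='_'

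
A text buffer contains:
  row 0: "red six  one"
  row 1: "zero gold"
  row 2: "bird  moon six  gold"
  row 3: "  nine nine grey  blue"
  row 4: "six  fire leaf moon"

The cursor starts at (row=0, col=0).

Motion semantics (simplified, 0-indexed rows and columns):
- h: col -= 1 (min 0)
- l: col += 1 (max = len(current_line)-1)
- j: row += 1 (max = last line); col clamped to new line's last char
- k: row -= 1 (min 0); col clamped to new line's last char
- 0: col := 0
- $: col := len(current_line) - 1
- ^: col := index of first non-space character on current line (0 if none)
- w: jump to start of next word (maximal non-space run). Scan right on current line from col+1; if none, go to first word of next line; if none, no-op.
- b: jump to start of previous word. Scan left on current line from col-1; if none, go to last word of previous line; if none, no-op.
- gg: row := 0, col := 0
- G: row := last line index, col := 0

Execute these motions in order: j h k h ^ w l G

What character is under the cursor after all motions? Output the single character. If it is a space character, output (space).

Answer: s

Derivation:
After 1 (j): row=1 col=0 char='z'
After 2 (h): row=1 col=0 char='z'
After 3 (k): row=0 col=0 char='r'
After 4 (h): row=0 col=0 char='r'
After 5 (^): row=0 col=0 char='r'
After 6 (w): row=0 col=4 char='s'
After 7 (l): row=0 col=5 char='i'
After 8 (G): row=4 col=0 char='s'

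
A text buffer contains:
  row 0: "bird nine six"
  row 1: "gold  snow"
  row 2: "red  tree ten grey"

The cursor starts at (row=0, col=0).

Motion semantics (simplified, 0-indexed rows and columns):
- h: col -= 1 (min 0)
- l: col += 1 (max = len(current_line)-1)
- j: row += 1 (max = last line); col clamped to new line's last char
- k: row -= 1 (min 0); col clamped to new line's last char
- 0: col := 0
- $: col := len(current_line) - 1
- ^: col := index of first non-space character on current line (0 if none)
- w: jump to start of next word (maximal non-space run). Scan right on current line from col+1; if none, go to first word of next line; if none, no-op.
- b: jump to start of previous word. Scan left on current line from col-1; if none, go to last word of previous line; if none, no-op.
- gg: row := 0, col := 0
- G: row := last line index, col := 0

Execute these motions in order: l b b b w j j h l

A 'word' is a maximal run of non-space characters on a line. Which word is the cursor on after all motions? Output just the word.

After 1 (l): row=0 col=1 char='i'
After 2 (b): row=0 col=0 char='b'
After 3 (b): row=0 col=0 char='b'
After 4 (b): row=0 col=0 char='b'
After 5 (w): row=0 col=5 char='n'
After 6 (j): row=1 col=5 char='_'
After 7 (j): row=2 col=5 char='t'
After 8 (h): row=2 col=4 char='_'
After 9 (l): row=2 col=5 char='t'

Answer: tree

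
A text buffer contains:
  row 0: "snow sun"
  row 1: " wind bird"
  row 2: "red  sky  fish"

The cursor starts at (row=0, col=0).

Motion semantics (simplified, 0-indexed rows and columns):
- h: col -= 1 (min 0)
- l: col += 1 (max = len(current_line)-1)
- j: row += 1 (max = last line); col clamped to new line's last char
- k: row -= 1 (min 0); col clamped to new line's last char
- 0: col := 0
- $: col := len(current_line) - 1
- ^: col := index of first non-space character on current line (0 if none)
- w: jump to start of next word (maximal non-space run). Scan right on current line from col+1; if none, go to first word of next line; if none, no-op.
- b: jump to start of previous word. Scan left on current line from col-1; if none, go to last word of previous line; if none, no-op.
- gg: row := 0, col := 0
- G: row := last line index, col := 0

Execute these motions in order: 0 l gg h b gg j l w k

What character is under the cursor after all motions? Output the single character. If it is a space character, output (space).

Answer: u

Derivation:
After 1 (0): row=0 col=0 char='s'
After 2 (l): row=0 col=1 char='n'
After 3 (gg): row=0 col=0 char='s'
After 4 (h): row=0 col=0 char='s'
After 5 (b): row=0 col=0 char='s'
After 6 (gg): row=0 col=0 char='s'
After 7 (j): row=1 col=0 char='_'
After 8 (l): row=1 col=1 char='w'
After 9 (w): row=1 col=6 char='b'
After 10 (k): row=0 col=6 char='u'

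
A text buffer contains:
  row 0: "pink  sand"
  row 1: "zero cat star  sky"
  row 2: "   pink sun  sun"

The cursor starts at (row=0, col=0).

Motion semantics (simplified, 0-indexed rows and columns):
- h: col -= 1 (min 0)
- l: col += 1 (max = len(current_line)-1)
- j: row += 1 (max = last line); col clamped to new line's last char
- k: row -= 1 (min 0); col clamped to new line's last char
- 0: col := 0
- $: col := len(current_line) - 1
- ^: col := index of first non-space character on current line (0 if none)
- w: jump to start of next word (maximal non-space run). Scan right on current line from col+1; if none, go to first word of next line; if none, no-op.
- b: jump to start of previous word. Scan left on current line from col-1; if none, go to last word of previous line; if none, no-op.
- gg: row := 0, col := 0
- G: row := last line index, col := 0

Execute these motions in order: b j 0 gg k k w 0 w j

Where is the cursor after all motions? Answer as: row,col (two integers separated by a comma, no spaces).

After 1 (b): row=0 col=0 char='p'
After 2 (j): row=1 col=0 char='z'
After 3 (0): row=1 col=0 char='z'
After 4 (gg): row=0 col=0 char='p'
After 5 (k): row=0 col=0 char='p'
After 6 (k): row=0 col=0 char='p'
After 7 (w): row=0 col=6 char='s'
After 8 (0): row=0 col=0 char='p'
After 9 (w): row=0 col=6 char='s'
After 10 (j): row=1 col=6 char='a'

Answer: 1,6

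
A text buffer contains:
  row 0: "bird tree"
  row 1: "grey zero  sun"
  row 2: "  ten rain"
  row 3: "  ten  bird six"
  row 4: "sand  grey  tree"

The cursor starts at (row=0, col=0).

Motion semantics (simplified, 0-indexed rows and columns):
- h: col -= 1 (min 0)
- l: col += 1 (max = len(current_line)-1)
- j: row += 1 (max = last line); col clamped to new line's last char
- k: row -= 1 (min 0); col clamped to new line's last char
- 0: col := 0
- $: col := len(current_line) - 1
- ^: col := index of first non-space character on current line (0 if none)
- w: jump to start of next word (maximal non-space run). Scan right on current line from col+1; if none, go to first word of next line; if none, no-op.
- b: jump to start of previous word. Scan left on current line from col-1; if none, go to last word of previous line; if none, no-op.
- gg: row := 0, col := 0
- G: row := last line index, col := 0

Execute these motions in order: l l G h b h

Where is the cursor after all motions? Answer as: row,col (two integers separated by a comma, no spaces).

Answer: 3,11

Derivation:
After 1 (l): row=0 col=1 char='i'
After 2 (l): row=0 col=2 char='r'
After 3 (G): row=4 col=0 char='s'
After 4 (h): row=4 col=0 char='s'
After 5 (b): row=3 col=12 char='s'
After 6 (h): row=3 col=11 char='_'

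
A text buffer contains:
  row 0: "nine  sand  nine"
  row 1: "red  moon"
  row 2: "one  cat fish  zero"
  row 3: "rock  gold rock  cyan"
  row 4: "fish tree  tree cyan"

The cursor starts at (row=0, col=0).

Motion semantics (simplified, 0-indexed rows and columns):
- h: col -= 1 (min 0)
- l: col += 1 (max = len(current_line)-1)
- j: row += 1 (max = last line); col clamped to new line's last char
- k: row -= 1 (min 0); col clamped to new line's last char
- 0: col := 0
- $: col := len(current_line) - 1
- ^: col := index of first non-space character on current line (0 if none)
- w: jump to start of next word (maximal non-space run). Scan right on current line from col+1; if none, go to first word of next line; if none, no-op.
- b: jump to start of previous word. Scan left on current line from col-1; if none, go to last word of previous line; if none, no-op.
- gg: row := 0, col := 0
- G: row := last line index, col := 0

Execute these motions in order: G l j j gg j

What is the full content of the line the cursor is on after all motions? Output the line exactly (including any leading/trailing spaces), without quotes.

Answer: red  moon

Derivation:
After 1 (G): row=4 col=0 char='f'
After 2 (l): row=4 col=1 char='i'
After 3 (j): row=4 col=1 char='i'
After 4 (j): row=4 col=1 char='i'
After 5 (gg): row=0 col=0 char='n'
After 6 (j): row=1 col=0 char='r'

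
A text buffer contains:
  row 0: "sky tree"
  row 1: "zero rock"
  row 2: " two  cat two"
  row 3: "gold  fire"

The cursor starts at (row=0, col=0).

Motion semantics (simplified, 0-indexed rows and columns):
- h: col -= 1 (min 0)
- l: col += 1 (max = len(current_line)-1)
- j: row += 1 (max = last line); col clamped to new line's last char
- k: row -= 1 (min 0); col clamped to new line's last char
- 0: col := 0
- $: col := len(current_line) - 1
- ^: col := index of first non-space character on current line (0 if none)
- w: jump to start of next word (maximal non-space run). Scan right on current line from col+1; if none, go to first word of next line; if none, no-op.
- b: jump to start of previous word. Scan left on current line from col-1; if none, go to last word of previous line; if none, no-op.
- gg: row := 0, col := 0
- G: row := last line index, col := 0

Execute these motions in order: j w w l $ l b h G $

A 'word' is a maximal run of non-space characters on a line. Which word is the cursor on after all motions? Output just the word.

After 1 (j): row=1 col=0 char='z'
After 2 (w): row=1 col=5 char='r'
After 3 (w): row=2 col=1 char='t'
After 4 (l): row=2 col=2 char='w'
After 5 ($): row=2 col=12 char='o'
After 6 (l): row=2 col=12 char='o'
After 7 (b): row=2 col=10 char='t'
After 8 (h): row=2 col=9 char='_'
After 9 (G): row=3 col=0 char='g'
After 10 ($): row=3 col=9 char='e'

Answer: fire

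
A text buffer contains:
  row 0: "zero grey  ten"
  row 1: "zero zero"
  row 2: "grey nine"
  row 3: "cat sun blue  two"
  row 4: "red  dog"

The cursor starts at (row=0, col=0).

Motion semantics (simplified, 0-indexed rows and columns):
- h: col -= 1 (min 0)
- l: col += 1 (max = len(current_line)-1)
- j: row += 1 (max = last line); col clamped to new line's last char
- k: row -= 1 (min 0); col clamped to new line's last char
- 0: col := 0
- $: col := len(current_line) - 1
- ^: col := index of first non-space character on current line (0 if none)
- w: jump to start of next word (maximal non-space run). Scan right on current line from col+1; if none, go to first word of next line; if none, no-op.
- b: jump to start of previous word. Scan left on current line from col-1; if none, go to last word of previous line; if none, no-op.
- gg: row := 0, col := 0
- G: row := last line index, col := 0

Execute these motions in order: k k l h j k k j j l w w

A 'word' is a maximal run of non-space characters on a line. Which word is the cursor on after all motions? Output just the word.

After 1 (k): row=0 col=0 char='z'
After 2 (k): row=0 col=0 char='z'
After 3 (l): row=0 col=1 char='e'
After 4 (h): row=0 col=0 char='z'
After 5 (j): row=1 col=0 char='z'
After 6 (k): row=0 col=0 char='z'
After 7 (k): row=0 col=0 char='z'
After 8 (j): row=1 col=0 char='z'
After 9 (j): row=2 col=0 char='g'
After 10 (l): row=2 col=1 char='r'
After 11 (w): row=2 col=5 char='n'
After 12 (w): row=3 col=0 char='c'

Answer: cat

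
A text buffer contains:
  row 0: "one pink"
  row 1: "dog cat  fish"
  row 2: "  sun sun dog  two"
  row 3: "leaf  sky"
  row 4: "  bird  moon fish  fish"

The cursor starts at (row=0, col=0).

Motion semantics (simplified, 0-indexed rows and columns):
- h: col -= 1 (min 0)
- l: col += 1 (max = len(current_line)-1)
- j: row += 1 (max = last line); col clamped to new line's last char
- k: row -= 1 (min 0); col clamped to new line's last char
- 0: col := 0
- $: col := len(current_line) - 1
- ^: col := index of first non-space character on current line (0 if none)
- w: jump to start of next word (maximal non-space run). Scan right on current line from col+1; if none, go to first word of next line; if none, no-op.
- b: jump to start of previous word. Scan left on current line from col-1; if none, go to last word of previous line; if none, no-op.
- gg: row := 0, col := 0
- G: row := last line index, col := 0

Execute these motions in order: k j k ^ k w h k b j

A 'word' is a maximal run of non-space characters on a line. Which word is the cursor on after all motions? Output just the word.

Answer: dog

Derivation:
After 1 (k): row=0 col=0 char='o'
After 2 (j): row=1 col=0 char='d'
After 3 (k): row=0 col=0 char='o'
After 4 (^): row=0 col=0 char='o'
After 5 (k): row=0 col=0 char='o'
After 6 (w): row=0 col=4 char='p'
After 7 (h): row=0 col=3 char='_'
After 8 (k): row=0 col=3 char='_'
After 9 (b): row=0 col=0 char='o'
After 10 (j): row=1 col=0 char='d'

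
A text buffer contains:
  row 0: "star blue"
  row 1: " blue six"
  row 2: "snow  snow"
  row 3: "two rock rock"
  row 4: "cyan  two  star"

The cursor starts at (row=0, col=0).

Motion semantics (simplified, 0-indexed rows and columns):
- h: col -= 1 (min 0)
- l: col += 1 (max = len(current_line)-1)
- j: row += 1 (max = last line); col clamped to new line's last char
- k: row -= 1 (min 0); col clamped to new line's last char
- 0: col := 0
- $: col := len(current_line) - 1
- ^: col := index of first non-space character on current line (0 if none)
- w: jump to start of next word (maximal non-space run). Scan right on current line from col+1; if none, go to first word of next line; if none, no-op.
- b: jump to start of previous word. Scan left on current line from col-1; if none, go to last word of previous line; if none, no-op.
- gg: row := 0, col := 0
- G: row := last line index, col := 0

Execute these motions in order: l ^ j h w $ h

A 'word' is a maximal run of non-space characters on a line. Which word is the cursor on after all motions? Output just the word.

After 1 (l): row=0 col=1 char='t'
After 2 (^): row=0 col=0 char='s'
After 3 (j): row=1 col=0 char='_'
After 4 (h): row=1 col=0 char='_'
After 5 (w): row=1 col=1 char='b'
After 6 ($): row=1 col=8 char='x'
After 7 (h): row=1 col=7 char='i'

Answer: six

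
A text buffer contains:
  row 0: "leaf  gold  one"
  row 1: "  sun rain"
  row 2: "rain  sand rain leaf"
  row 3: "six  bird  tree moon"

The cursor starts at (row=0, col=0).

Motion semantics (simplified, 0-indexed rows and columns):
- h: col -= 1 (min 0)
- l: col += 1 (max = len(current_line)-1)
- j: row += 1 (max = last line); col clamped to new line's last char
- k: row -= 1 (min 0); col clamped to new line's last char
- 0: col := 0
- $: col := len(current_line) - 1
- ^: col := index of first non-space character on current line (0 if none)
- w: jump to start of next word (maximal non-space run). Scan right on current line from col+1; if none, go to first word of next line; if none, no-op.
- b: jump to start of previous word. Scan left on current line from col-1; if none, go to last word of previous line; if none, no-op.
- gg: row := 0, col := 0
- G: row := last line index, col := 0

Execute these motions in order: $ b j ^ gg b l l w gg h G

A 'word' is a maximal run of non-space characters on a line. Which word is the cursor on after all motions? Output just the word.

After 1 ($): row=0 col=14 char='e'
After 2 (b): row=0 col=12 char='o'
After 3 (j): row=1 col=9 char='n'
After 4 (^): row=1 col=2 char='s'
After 5 (gg): row=0 col=0 char='l'
After 6 (b): row=0 col=0 char='l'
After 7 (l): row=0 col=1 char='e'
After 8 (l): row=0 col=2 char='a'
After 9 (w): row=0 col=6 char='g'
After 10 (gg): row=0 col=0 char='l'
After 11 (h): row=0 col=0 char='l'
After 12 (G): row=3 col=0 char='s'

Answer: six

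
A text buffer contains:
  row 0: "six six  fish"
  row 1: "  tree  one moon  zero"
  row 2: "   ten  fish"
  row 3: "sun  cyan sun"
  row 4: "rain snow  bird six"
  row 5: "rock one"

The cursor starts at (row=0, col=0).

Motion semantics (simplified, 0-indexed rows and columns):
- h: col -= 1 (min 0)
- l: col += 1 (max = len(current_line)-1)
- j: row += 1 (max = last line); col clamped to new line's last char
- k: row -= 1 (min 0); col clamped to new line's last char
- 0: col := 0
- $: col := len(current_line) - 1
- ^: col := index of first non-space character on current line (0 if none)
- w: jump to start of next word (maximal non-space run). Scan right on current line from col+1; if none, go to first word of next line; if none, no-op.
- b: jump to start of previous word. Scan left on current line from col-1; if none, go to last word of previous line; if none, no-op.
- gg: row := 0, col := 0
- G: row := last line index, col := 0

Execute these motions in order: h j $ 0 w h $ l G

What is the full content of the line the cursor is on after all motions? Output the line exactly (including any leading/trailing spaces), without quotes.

After 1 (h): row=0 col=0 char='s'
After 2 (j): row=1 col=0 char='_'
After 3 ($): row=1 col=21 char='o'
After 4 (0): row=1 col=0 char='_'
After 5 (w): row=1 col=2 char='t'
After 6 (h): row=1 col=1 char='_'
After 7 ($): row=1 col=21 char='o'
After 8 (l): row=1 col=21 char='o'
After 9 (G): row=5 col=0 char='r'

Answer: rock one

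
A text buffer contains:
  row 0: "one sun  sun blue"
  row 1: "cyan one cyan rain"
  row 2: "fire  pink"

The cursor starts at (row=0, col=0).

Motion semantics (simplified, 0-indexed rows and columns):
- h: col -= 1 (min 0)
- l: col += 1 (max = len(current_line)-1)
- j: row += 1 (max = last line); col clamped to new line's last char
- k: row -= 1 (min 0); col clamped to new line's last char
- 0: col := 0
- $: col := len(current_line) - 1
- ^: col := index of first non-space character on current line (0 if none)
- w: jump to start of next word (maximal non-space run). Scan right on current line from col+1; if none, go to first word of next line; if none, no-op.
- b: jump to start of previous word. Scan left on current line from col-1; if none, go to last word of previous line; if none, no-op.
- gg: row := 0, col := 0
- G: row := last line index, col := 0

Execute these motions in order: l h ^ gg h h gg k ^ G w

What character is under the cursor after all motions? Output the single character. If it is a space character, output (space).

Answer: p

Derivation:
After 1 (l): row=0 col=1 char='n'
After 2 (h): row=0 col=0 char='o'
After 3 (^): row=0 col=0 char='o'
After 4 (gg): row=0 col=0 char='o'
After 5 (h): row=0 col=0 char='o'
After 6 (h): row=0 col=0 char='o'
After 7 (gg): row=0 col=0 char='o'
After 8 (k): row=0 col=0 char='o'
After 9 (^): row=0 col=0 char='o'
After 10 (G): row=2 col=0 char='f'
After 11 (w): row=2 col=6 char='p'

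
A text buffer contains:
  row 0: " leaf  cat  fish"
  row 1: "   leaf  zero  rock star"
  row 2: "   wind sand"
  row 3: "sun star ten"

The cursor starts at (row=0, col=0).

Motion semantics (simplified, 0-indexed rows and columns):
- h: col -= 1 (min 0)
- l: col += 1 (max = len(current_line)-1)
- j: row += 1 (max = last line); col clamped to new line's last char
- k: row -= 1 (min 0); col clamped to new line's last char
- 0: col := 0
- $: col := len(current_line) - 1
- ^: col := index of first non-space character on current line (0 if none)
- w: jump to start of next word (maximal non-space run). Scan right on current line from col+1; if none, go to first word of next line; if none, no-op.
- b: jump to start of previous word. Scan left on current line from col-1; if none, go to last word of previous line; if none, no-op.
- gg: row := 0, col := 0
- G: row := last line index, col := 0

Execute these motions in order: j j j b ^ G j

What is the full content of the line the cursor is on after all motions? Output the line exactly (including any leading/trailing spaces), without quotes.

After 1 (j): row=1 col=0 char='_'
After 2 (j): row=2 col=0 char='_'
After 3 (j): row=3 col=0 char='s'
After 4 (b): row=2 col=8 char='s'
After 5 (^): row=2 col=3 char='w'
After 6 (G): row=3 col=0 char='s'
After 7 (j): row=3 col=0 char='s'

Answer: sun star ten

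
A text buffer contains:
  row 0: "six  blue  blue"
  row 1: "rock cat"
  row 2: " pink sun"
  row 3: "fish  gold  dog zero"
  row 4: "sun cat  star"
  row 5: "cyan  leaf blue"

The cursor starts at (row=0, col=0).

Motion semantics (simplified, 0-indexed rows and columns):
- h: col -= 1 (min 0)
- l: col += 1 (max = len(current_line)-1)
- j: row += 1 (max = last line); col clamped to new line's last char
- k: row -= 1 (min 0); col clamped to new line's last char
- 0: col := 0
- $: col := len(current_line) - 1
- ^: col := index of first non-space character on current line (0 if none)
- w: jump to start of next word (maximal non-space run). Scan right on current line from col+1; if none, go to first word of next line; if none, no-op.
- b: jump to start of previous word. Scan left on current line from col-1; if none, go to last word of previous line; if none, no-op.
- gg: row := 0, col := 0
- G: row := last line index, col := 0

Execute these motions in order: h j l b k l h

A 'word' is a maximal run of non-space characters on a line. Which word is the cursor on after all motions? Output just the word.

After 1 (h): row=0 col=0 char='s'
After 2 (j): row=1 col=0 char='r'
After 3 (l): row=1 col=1 char='o'
After 4 (b): row=1 col=0 char='r'
After 5 (k): row=0 col=0 char='s'
After 6 (l): row=0 col=1 char='i'
After 7 (h): row=0 col=0 char='s'

Answer: six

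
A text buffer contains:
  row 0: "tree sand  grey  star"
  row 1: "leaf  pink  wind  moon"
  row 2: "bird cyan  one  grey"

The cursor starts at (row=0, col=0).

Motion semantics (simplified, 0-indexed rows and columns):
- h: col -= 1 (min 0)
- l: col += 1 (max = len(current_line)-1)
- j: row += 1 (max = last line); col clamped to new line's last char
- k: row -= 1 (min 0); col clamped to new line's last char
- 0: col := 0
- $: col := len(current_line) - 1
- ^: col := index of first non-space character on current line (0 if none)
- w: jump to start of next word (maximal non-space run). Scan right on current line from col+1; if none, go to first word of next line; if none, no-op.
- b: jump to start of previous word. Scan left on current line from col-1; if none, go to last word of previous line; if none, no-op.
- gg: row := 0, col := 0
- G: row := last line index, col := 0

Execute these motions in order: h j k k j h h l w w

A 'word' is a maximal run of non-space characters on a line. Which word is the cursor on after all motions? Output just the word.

Answer: wind

Derivation:
After 1 (h): row=0 col=0 char='t'
After 2 (j): row=1 col=0 char='l'
After 3 (k): row=0 col=0 char='t'
After 4 (k): row=0 col=0 char='t'
After 5 (j): row=1 col=0 char='l'
After 6 (h): row=1 col=0 char='l'
After 7 (h): row=1 col=0 char='l'
After 8 (l): row=1 col=1 char='e'
After 9 (w): row=1 col=6 char='p'
After 10 (w): row=1 col=12 char='w'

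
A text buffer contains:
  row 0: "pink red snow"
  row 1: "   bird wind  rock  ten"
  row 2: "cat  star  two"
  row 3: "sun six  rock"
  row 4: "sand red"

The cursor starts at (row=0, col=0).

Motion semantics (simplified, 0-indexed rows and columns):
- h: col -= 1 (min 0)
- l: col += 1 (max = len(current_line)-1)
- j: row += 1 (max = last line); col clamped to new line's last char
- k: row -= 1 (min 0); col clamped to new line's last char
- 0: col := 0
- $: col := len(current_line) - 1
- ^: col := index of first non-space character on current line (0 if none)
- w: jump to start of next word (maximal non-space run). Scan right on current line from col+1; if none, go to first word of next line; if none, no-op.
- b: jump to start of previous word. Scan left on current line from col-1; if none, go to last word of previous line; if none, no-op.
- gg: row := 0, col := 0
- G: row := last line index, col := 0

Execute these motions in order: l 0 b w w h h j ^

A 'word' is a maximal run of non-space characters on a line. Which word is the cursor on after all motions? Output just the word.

After 1 (l): row=0 col=1 char='i'
After 2 (0): row=0 col=0 char='p'
After 3 (b): row=0 col=0 char='p'
After 4 (w): row=0 col=5 char='r'
After 5 (w): row=0 col=9 char='s'
After 6 (h): row=0 col=8 char='_'
After 7 (h): row=0 col=7 char='d'
After 8 (j): row=1 col=7 char='_'
After 9 (^): row=1 col=3 char='b'

Answer: bird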